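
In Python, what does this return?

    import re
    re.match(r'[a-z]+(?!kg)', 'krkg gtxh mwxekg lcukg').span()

`match` is anchored at position 0; if the pattern doesn't fit there, it returns None.
The match spans [0:4] → 'krkg'.

(0, 4)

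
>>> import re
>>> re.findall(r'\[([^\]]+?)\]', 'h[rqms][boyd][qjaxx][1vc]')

['rqms', 'boyd', 'qjaxx', '1vc']

Because there's exactly one group, `findall` drops the full match and keeps group 1 from each hit.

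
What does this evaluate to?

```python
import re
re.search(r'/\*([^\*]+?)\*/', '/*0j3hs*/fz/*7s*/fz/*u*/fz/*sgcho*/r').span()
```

The match spans [0:9] → '/*0j3hs*/'.

(0, 9)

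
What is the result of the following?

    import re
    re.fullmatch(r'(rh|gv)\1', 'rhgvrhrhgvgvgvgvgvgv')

None

After group 1 captures some text, `\1` only succeeds where that same text appears again.
`re.fullmatch` is like wrapping the pattern in `^…$` (in single-line mode).
Here the string isn't matched end-to-end, so the call returns None.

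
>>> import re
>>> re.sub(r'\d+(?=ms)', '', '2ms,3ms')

'ms,ms'

The positive lookaround only admits positions where the adjacent text matches; those characters stay outside the span.
Every occurrence is swapped for ''.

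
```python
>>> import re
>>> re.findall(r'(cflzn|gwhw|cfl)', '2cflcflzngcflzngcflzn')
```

['cfl', 'cflzn', 'cflzn', 'cflzn']

Alternation isn't longest-match — the leftmost alternative that fits at this position is chosen.
Walking the string: at [1:4] match 'cfl', group 1 = 'cfl'; at [4:9] match 'cflzn', group 1 = 'cflzn'; at [10:15] match 'cflzn', group 1 = 'cflzn'; at [16:21] match 'cflzn', group 1 = 'cflzn'.
With a single group, `findall` returns only what that group captured — 4 items.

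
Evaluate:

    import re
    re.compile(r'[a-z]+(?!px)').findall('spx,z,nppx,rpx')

['spx', 'z', 'nppx', 'rpx']

`(?!…)`/`(?<!…)` only lets a position through if the neighbouring text does NOT match; no characters are consumed.
Matches: at [0:3] → 'spx'; at [4:5] → 'z'; at [6:10] → 'nppx'; at [11:14] → 'rpx'.
With no groups in the pattern, `findall` gives back each whole match — 4 here.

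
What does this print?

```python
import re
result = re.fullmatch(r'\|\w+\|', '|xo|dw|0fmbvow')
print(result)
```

None

`re.fullmatch` is like wrapping the pattern in `^…$` (in single-line mode).
Here the pattern can't cover the whole string, so the call returns None.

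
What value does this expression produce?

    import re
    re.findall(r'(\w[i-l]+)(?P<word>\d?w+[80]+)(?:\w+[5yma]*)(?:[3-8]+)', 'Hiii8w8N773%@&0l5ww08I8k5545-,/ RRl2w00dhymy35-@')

This matches a word character, then one or more of a character in [i-l] (captured); then optionally a digit, then one or more of the literal 'w', then one or more of one of [80] (captured as 'word'); then one or more of a word character, then zero or more of one of [5yma] (non-capturing group); then one or more of a character in [3-8] (non-capturing group).
Matches: at [0:11] match 'Hiii8w8N773', groups = ('Hiii', '8w8'); at [14:28] match '0l5ww08I8k5545', groups = ('0l', '5ww08'); at [33:46] match 'Rl2w00dhymy35', groups = ('Rl', '2w00').
Multiple groups make `findall` return tuples — one 2-tuple for each match.

[('Hiii', '8w8'), ('0l', '5ww08'), ('Rl', '2w00')]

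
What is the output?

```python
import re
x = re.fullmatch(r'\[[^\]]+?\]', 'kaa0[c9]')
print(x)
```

None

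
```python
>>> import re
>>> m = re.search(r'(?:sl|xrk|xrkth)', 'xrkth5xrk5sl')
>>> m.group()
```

`|` is ordered: at each position the engine commits to the first alternative that works.
The match spans [0:3] → 'xrk'.

'xrk'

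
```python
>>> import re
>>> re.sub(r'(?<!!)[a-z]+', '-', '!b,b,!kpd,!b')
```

A negative assertion filters positions out without eating any characters.
Matches: at [3:4] → 'b'; at [7:9] → 'pd'.
Each match is replaced by '-'.

'!b,-,!k-,!b'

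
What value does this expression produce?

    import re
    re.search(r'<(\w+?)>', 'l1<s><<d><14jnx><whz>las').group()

'<s>'

Unlike `match`, `search` isn't anchored — it looks for the pattern anywhere in the string.
The match spans [2:5] → '<s>'.
Captured: group 1 = 's'.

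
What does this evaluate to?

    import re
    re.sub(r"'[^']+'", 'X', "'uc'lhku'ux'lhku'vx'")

'XlhkuXlhkuX'

Matches: at [0:4] → "'uc'"; at [8:12] → "'ux'"; at [16:20] → "'vx'".
`sub` substitutes 'X' at each match site.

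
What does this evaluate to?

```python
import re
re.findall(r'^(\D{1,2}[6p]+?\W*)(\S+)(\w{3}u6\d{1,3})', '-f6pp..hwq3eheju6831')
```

Because the quantifier is non-greedy, it stops expanding at the earliest point where the rest of the pattern can succeed.
3 groups means the one result is a tuple of 3 captured strings — 1 here.

[('-f6', 'pp..hwq3e', 'heju6831')]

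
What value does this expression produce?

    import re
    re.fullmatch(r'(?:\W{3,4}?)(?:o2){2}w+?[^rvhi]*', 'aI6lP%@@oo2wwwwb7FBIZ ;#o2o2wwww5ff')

Pattern: 3 to 4 of a non-word character (lazy) (non-capturing group); then the literal 'o2' repeated 2 times, then one or more of the literal 'w' (lazy), then zero or more of any character except [rvhi].
`re.fullmatch` requires the pattern to consume the entire string.
Here the string isn't matched end-to-end, so the call returns None.

None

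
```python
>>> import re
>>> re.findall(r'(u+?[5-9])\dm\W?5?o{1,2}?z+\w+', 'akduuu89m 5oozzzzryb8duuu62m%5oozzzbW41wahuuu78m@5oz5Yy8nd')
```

One capturing group, so `findall` returns just the captured substring from each match — 2 in all.

['uuu8', 'uuu7']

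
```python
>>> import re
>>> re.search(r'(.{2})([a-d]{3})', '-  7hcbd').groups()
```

('7h', 'cbd')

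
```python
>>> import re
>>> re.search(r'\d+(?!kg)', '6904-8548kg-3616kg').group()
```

'6904'

A negative assertion filters positions out without eating any characters.
The match spans [0:4] → '6904'.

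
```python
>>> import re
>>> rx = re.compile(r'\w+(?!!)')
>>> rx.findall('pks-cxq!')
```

['pks', 'cx']

`(?!…)`/`(?<!…)` only lets a position through if the neighbouring text does NOT match; no characters are consumed.
Scanning left to right: at [0:3] → 'pks'; at [4:6] → 'cx'.
Since nothing is captured, `findall` lists the 2 matched substrings directly.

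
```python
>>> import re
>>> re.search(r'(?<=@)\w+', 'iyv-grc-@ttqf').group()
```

'ttqf'

Lookahead/lookbehind check context without consuming it, so the matched span excludes the asserted characters.
The match spans [9:13] → 'ttqf'.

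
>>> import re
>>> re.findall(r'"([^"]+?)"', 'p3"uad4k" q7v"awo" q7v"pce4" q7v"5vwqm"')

With a single group, `findall` returns only what that group captured — 4 items.

['uad4k', 'awo', 'pce4', '5vwqm']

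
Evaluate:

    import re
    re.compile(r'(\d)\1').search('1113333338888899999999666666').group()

The backreference `\1` re-matches whatever the first group consumed, character for character.
`re.search` scans for the first position where the pattern succeeds.
The match spans [0:2] → '11'.
Captured: group 1 = '1'.

'11'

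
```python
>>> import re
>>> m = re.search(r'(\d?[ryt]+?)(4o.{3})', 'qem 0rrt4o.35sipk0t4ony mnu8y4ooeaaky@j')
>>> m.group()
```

The pattern matches optionally a digit, then one or more of one of [ryt] (lazy) (captured); then the literal '4o', then exactly 3 of any character (captured).
Unlike `match`, `search` isn't anchored — it looks for the pattern anywhere in the string.
The match spans [4:13] → '0rrt4o.35'.
Captured: group 1 = '0rrt', group 2 = '4o.35'.

'0rrt4o.35'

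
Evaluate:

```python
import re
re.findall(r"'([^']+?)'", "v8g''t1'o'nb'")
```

`findall` collects group 1 from each match (2 total).

['t1', 'nb']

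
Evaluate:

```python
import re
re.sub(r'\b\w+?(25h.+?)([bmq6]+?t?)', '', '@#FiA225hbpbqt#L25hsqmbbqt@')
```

`sub` substitutes '' at each match site.

'@#qt#mbbqt@'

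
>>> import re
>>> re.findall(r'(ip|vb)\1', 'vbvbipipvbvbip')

['vb', 'ip', 'vb']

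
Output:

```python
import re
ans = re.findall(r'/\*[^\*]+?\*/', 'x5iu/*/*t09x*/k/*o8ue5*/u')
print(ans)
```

['/*t09x*/', '/*o8ue5*/']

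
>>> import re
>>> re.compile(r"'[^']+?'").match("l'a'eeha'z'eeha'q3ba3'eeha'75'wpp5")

`re.match` won't scan ahead — the pattern has to work from the very first character.
Here position 0 doesn't satisfy it, so the call returns None.

None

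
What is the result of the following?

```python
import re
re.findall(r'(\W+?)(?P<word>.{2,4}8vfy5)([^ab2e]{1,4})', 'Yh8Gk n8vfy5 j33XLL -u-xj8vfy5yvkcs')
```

[(' -', 'u-xj8vfy5', 'yvkc')]

3 groups means the one result is a tuple of 3 captured strings — 1 here.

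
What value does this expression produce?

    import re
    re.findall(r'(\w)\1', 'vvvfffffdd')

['v', 'f', 'f', 'd']

After group 1 captures some text, `\1` only succeeds where that same text appears again.
Walking the string: at [0:2] match 'vv', group 1 = 'v'; at [3:5] match 'ff', group 1 = 'f'; at [5:7] match 'ff', group 1 = 'f'; at [8:10] match 'dd', group 1 = 'd'.
One capturing group, so `findall` returns just the captured substring from each match — 4 in all.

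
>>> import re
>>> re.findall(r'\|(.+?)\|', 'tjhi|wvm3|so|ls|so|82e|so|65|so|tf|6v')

['wvm3', 'ls', '82e', '65', 'tf']

A `+?`/`*?`/`{m,n}?` starts at its minimum and grows only as far as needed for what follows to match.
With a single group, `findall` returns only what that group captured — 5 items.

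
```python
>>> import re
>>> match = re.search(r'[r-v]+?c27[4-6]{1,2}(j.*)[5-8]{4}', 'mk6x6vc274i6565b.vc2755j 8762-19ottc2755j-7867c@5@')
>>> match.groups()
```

('j 8762-19ottc2755j-',)

This matches one or more of a character in [r-v] (lazy), then the literal 'c27', then 1 to 2 of a character in [4-6]; then the literal 'j', then zero or more of any character (captured); then exactly 4 of a character in [5-8].
Unlike `match`, `search` isn't anchored — it looks for the pattern anywhere in the string.
The match spans [17:46] → 'vc2755j 8762-19ottc2755j-7867'.
Captured: group 1 = 'j 8762-19ottc2755j-'.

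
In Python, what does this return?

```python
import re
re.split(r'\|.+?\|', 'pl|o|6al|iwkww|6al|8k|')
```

Matches to split on: at [2:5] → '|o|'; at [8:15] → '|iwkww|'; at [18:22] → '|8k|'.
Splitting on the pattern gives 4 pieces.

['pl', '6al', '6al', '']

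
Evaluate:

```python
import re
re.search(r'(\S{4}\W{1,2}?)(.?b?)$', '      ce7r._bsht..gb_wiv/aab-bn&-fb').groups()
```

This matches exactly 4 of a non-whitespace character, then 1 to 2 of a non-word character (lazy) (captured); then optionally any character, then optionally a literal 'b' (captured); then anchored at the end.
`re.search` tries every starting position until one works.
The match spans [27:35] → 'b-bn&-fb'.
Captured: group 1 = 'b-bn&-', group 2 = 'fb'.

('b-bn&-', 'fb')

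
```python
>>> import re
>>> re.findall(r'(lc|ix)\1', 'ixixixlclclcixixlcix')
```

['ix', 'lc', 'ix']

`\1` is not a pattern — it's the concrete string captured by group 1, re-applied verbatim.
Scanning left to right: at [0:4] match 'ixix', group 1 = 'ix'; at [6:10] match 'lclc', group 1 = 'lc'; at [12:16] match 'ixix', group 1 = 'ix'.
`findall` collects group 1 from each match (3 total).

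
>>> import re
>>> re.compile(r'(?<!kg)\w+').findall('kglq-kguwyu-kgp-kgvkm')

['kglq', 'kguwyu', 'kgp', 'kgvkm']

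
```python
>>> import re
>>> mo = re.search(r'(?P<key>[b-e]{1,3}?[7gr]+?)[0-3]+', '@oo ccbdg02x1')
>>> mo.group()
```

The pattern matches 1 to 3 of a character in [b-e] (lazy), then one or more of one of [7gr] (lazy) (captured as 'key'); then one or more of a character in [0-3].
`re.search` scans for the first position where the pattern succeeds.
The match spans [5:11] → 'cbdg02'.
Captured: group 1 = 'cbdg'.

'cbdg02'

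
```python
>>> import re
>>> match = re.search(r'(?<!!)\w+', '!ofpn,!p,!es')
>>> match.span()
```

(2, 5)

A negative assertion filters positions out without eating any characters.
Unlike `match`, `search` isn't anchored — it looks for the pattern anywhere in the string.
The match spans [2:5] → 'fpn'.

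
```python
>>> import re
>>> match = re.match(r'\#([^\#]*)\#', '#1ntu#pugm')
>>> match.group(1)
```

'1ntu'

The match spans [0:6] → '#1ntu#'.
Captured: group 1 = '1ntu'.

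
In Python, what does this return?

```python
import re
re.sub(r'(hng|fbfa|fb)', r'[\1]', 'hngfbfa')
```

'[hng][fbfa]'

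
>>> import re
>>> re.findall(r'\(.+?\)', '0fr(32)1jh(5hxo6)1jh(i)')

Scanning left to right: at [3:7] → '(32)'; at [10:17] → '(5hxo6)'; at [20:23] → '(i)'.
`findall` yields the raw match text (3 of them) because the pattern has no groups.

['(32)', '(5hxo6)', '(i)']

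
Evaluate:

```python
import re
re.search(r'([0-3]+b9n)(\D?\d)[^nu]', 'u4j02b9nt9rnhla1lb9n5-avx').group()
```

The match spans [3:11] → '02b9nt9r'.

'02b9nt9r'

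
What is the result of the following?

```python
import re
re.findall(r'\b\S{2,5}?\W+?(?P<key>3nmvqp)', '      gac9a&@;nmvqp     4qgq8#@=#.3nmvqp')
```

The pattern matches a word boundary (`\b`, zero-width); then 2 to 5 of a non-whitespace character (lazy), then one or more of a non-word character (lazy); then the literal '3nm', then the literal 'vqp' (captured as 'key').
Walking the string: at [24:40] match '4qgq8#@=#.3nmvqp', group 1 = '3nmvqp'.
One capturing group, so `findall` returns just the captured substring from the one match — 1 in all.

['3nmvqp']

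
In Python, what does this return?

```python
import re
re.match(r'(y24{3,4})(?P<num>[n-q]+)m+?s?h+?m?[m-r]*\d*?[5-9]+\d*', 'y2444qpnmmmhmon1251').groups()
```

('y2444', 'qpn')

This matches the literal 'y2', then 3 to 4 of the literal '4' (captured); then one or more of a character in [n-q] (captured as 'num'); then one or more of the literal 'm' (lazy), then optionally the literal 's', then one or more of the literal 'h' (lazy); then optionally the literal 'm', then zero or more of a character in [m-r], then zero or more of a digit (lazy); then one or more of a character in [5-9], then zero or more of a digit.
`match` is anchored at position 0; if the pattern doesn't fit there, it returns None.
The match spans [0:19] → 'y2444qpnmmmhmon1251'.
Captured: group 1 = 'y2444', group 2 = 'qpn'.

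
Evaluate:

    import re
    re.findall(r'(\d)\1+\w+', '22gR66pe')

['2']

The backreference `\1` re-matches whatever the first group consumed, character for character.
Because there's exactly one group, `findall` drops the full match and keeps group 1 from the one hit.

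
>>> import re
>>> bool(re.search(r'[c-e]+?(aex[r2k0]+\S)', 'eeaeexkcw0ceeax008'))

False

The pattern matches one or more of a character in [c-e] (lazy); then the literal 'aex', then one or more of one of [r2k0], then a non-whitespace character (captured).
`re.search` scans for the first position where the pattern succeeds.
Here the pattern never matches, so the call returns None, and `bool(None)` is False.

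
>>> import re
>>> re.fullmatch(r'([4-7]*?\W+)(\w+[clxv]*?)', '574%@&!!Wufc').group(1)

'574%@&!!'

The match spans [0:12] → '574%@&!!Wufc'.
Captured: group 1 = '574%@&!!', group 2 = 'Wufc'.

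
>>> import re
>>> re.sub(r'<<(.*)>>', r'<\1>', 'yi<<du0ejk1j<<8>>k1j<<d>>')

Matches: at [2:25] → '<<du0ejk1j<<8>>k1j<<d>>'.
`\1` in the replacement pulls in group 1's text for each match.

'yi<du0ejk1j<<8>>k1j<<d>'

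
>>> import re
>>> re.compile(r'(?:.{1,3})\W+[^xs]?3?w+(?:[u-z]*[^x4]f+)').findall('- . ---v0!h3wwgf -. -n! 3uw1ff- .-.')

['-v0!h3wwgf']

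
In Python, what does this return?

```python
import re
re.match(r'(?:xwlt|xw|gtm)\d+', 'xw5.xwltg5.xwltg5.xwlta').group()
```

'xw5'

With `match`, the pattern is implicitly anchored at the beginning.
The match spans [0:3] → 'xw5'.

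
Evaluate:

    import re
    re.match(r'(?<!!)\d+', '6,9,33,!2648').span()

(0, 1)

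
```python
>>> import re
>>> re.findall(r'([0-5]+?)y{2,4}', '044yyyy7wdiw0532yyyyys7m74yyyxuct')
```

['044', '0532', '4']

Pattern: one or more of a character in [0-5] (lazy) (captured); then 2 to 4 of a literal 'y'.
One capturing group, so `findall` returns just the captured substring from each match — 3 in all.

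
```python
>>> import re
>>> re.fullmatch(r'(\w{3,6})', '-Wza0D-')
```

`re.fullmatch` is like wrapping the pattern in `^…$` (in single-line mode).
Here there's no way to consume every character, so the call returns None.

None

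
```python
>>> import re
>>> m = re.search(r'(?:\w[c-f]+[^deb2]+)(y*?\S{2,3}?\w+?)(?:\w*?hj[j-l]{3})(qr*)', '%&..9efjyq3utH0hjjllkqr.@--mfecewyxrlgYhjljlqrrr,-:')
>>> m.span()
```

(4, 48)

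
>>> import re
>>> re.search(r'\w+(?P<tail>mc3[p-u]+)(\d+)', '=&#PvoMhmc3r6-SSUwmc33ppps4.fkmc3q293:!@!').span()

Pattern: one or more of a word character; then the literal 'mc3', then one or more of a character in [p-u] (captured as 'tail'); then one or more of a digit (captured).
`re.search` tries every starting position until one works.
The match spans [3:13] → 'PvoMhmc3r6'.
Captured: group 1 = 'mc3r', group 2 = '6'.

(3, 13)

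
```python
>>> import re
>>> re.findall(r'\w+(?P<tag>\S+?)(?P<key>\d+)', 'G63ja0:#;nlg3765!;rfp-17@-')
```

[(':#;nlg', '3765'), ('-', '17')]

A `+?`/`*?`/`{m,n}?` starts at its minimum and grows only as far as needed for what follows to match.
2 groups means each result is a tuple of 2 captured strings — 2 here.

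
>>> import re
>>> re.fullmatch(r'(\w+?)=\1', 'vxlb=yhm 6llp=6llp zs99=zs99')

None

The backreference `\1` re-matches whatever the first group consumed, character for character.
`fullmatch` succeeds only if the pattern covers the string from start to end.
Here the pattern can't cover the whole string, so the call returns None.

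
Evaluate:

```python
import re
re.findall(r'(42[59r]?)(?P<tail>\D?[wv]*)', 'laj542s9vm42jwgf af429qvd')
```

[('42', 's'), ('42', 'jw'), ('429', 'qv')]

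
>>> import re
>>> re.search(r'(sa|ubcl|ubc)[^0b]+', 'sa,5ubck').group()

`re.search` tries every starting position until one works.
The match spans [0:5] → 'sa,5u'.
Captured: group 1 = 'sa'.

'sa,5u'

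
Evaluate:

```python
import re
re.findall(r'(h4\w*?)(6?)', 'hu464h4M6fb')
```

[('h4', '')]

A non-greedy quantifier consumes as few characters as it can — just enough that the remainder of the pattern still matches from where it stops; whatever follows it matches normally.
2 groups means the one result is a tuple of 2 captured strings — 1 here.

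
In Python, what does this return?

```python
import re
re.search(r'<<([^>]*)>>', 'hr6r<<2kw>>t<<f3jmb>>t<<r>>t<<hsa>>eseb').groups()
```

('2kw',)

`search` walks the string left to right and returns the first match it finds.
The match spans [4:11] → '<<2kw>>'.
Captured: group 1 = '2kw'.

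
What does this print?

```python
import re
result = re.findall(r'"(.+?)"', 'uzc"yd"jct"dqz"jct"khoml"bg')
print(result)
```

Lazy quantifiers expand one character at a time until the remainder of the pattern can match.
Walking the string: at [3:7] match '"yd"', group 1 = 'yd'; at [10:15] match '"dqz"', group 1 = 'dqz'; at [18:25] match '"khoml"', group 1 = 'khoml'.
Because there's exactly one group, `findall` drops the full match and keeps group 1 from each hit.

['yd', 'dqz', 'khoml']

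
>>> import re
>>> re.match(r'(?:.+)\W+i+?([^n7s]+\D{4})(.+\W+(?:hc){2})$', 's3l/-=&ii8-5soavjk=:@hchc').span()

(0, 25)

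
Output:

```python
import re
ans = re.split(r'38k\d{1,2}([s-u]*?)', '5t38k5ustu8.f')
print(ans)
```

This matches the literal '38k', then 1 to 2 of a digit; then zero or more of a character in [s-u] (lazy) (captured).
The `?` after the quantifier makes it lazy — it takes as little as possible before letting the rest of the pattern try.
Matches to split on: at [2:6] → '38k5'.
Because the pattern has a capturing group, `split` also inserts each captured text between the pieces.

['5t', '', 'ustu8.f']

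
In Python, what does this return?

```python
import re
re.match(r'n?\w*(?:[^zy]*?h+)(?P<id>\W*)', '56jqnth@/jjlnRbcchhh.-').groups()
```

('.-',)

This matches optionally the literal 'n', then zero or more of a word character; then zero or more of any character except [zy] (lazy), then one or more of the literal 'h' (non-capturing group); then zero or more of a non-word character (captured as 'id').
With `match`, the pattern is implicitly anchored at the beginning.
The match spans [0:22] → '56jqnth@/jjlnRbcchhh.-'.
Captured: group 1 = '.-'.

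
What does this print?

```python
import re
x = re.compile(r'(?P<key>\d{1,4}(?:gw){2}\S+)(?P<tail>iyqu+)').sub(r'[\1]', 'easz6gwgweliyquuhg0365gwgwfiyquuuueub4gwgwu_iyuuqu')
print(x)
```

easz[6gwgweliyquuhg0365gwgwf]eub4gwgwu_iyuuqu

Pattern: 1 to 4 of a digit, then the literal 'gw' repeated 2 times, then one or more of a non-whitespace character (captured as 'key'); then the literal 'iyq', then one or more of the literal 'u' (captured as 'tail').
Matches: at [4:34] → '6gwgweliyquuhg0365gwgwfiyquuuu'.
The replacement refers to a captured group, so each match is rewritten using its own captured text.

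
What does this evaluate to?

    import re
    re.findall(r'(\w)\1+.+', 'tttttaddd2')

The backreference `\1` re-matches whatever the first group consumed, character for character.
Matches: at [0:10] match 'tttttaddd2', group 1 = 't'.
Because there's exactly one group, `findall` drops the full match and keeps group 1 from the one hit.

['t']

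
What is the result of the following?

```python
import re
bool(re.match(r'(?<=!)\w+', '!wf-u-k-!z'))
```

False

Lookahead/lookbehind check context without consuming it, so the matched span excludes the asserted characters.
With `match`, the pattern is implicitly anchored at the beginning.
Here position 0 doesn't satisfy it, so the call returns None, and `bool(None)` is False.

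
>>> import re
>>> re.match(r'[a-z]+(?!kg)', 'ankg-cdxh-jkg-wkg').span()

(0, 4)

Because the assertion is negative and zero-width, positions next to the forbidden text are skipped.
`re.match` won't scan ahead — the pattern has to work from the very first character.
The match spans [0:4] → 'ankg'.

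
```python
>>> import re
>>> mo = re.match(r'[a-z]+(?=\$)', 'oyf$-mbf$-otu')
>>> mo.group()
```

With `match`, the pattern is implicitly anchored at the beginning.
The match spans [0:3] → 'oyf'.

'oyf'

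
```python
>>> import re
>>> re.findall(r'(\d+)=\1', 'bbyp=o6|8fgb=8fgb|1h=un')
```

[]

Because there's exactly one group, `findall` drops the full match and keeps group 1 from each hit.
Nothing in the string satisfies the pattern, so the list is empty.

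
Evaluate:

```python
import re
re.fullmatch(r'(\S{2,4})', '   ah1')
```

None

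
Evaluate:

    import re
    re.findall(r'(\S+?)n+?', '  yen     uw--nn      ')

['ye', 'uw--']

The pattern matches one or more of a non-whitespace character (lazy) (captured); then one or more of a literal 'n' (lazy).
With the lazy modifier that quantifier settles for the fewest repetitions that let the rest of the pattern succeed (the atoms after it are unaffected and can still be greedy).
Matches: at [2:5] match 'yen', group 1 = 'ye'; at [10:15] match 'uw--n', group 1 = 'uw--'.
One capturing group, so `findall` returns just the captured substring from each match — 2 in all.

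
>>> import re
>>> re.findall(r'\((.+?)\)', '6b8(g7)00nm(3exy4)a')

Scanning left to right: at [3:7] match '(g7)', group 1 = 'g7'; at [11:18] match '(3exy4)', group 1 = '3exy4'.
Because there's exactly one group, `findall` drops the full match and keeps group 1 from each hit.

['g7', '3exy4']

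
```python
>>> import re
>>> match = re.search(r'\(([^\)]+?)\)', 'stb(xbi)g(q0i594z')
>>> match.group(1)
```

'xbi'

`re.search` scans for the first position where the pattern succeeds.
The match spans [3:8] → '(xbi)'.
Captured: group 1 = 'xbi'.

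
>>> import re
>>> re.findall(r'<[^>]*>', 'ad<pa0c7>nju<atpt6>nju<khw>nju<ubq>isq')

Matches: at [2:9] → '<pa0c7>'; at [12:19] → '<atpt6>'; at [22:27] → '<khw>'; at [30:35] → '<ubq>'.
Since nothing is captured, `findall` lists the 4 matched substrings directly.

['<pa0c7>', '<atpt6>', '<khw>', '<ubq>']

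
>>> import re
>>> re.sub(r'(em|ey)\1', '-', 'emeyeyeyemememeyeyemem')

'em-ey-em--'

After group 1 captures some text, `\1` only succeeds where that same text appears again.
Matches: at [2:6] → 'eyey'; at [8:12] → 'emem'; at [14:18] → 'eyey'; at [18:22] → 'emem'.
`sub` substitutes '-' at each match site.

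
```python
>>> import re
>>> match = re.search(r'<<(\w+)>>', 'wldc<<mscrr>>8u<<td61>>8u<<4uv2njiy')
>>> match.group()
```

Unlike `match`, `search` isn't anchored — it looks for the pattern anywhere in the string.
The match spans [4:13] → '<<mscrr>>'.
Captured: group 1 = 'mscrr'.

'<<mscrr>>'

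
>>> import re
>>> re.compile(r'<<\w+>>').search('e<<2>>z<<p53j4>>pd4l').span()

Unlike `match`, `search` isn't anchored — it looks for the pattern anywhere in the string.
The match spans [1:6] → '<<2>>'.

(1, 6)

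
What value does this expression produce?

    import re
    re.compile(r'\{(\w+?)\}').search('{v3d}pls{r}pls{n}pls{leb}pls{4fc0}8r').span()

`re.search` scans for the first position where the pattern succeeds.
The match spans [0:5] → '{v3d}'.
Captured: group 1 = 'v3d'.

(0, 5)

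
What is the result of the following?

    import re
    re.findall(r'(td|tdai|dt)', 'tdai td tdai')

['td', 'td', 'td']

Branches in `(...|...)` are attempted left-to-right; the first branch that allows the whole pattern to succeed is taken.
Scanning left to right: at [0:2] match 'td', group 1 = 'td'; at [5:7] match 'td', group 1 = 'td'; at [8:10] match 'td', group 1 = 'td'.
One capturing group, so `findall` returns just the captured substring from each match — 3 in all.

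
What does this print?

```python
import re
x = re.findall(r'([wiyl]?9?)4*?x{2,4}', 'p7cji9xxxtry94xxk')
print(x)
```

['i9', 'y9']

The pattern matches optionally one of [wiyl], then optionally a literal '9' (captured); then zero or more of the literal '4' (lazy), then 2 to 4 of a literal 'x'.
Because there's exactly one group, `findall` drops the full match and keeps group 1 from each hit.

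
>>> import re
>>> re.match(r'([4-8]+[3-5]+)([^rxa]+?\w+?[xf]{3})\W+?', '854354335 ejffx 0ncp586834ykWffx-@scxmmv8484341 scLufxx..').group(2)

The match spans [0:16] → '854354335 ejffx '.
Captured: group 1 = '854354335', group 2 = ' ejffx'.

' ejffx'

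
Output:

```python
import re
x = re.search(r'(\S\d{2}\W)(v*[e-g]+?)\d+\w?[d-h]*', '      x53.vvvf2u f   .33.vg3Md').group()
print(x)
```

x53.vvvf2u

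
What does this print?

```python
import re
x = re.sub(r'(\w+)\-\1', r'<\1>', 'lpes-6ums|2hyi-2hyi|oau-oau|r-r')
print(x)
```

`\1` is not a pattern — it's the concrete string captured by group 1, re-applied verbatim.
Matches: at [10:19] → '2hyi-2hyi'; at [20:27] → 'oau-oau'; at [28:31] → 'r-r'.
Each match is replaced using the text its own group 1 captured.

lpes-6ums|<2hyi>|<oau>|<r>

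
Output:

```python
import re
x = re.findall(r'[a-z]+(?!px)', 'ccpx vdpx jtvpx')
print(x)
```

Because the assertion is negative and zero-width, positions next to the forbidden text are skipped.
Matches: at [0:4] → 'ccpx'; at [5:9] → 'vdpx'; at [10:15] → 'jtvpx'.
`findall` yields the raw match text (3 of them) because the pattern has no groups.

['ccpx', 'vdpx', 'jtvpx']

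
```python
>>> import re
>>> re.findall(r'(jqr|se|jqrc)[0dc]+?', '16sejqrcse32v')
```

Scanning left to right: at [4:8] match 'jqrc', group 1 = 'jqr'.
With a single group, `findall` returns only what that group captured — 1 item.

['jqr']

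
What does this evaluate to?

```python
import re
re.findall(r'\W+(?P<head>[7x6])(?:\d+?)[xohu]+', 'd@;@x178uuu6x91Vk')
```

This matches one or more of a non-word character; then one of [7x6] (captured as 'head'); then one or more of a digit (lazy) (non-capturing group); then one or more of one of [xohu].
Walking the string: at [1:11] match '@;@x178uuu', group 1 = 'x'.
One capturing group, so `findall` returns just the captured substring from the one match — 1 in all.

['x']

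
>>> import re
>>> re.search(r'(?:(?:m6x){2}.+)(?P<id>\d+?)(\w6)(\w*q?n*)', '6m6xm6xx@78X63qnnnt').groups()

('8', 'X6', '3qnnnt')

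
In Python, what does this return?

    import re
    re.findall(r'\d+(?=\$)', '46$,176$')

Because the assertion is zero-width, the text it checks is not consumed and won't appear in the result.
`findall` yields the raw match text (2 of them) because the pattern has no groups.

['46', '176']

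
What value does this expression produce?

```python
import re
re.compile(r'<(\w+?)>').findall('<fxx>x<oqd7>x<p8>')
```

One capturing group, so `findall` returns just the captured substring from each match — 3 in all.

['fxx', 'oqd7', 'p8']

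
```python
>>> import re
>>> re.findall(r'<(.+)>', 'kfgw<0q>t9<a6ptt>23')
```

['0q>t9<a6ptt']

Walking the string: at [4:17] match '<0q>t9<a6ptt>', group 1 = '0q>t9<a6ptt'.
`findall` collects group 1 from the one match (1 total).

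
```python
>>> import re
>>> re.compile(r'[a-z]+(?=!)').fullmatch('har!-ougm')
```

Lookahead/lookbehind check context without consuming it, so the matched span excludes the asserted characters.
`re.fullmatch` is like wrapping the pattern in `^…$` (in single-line mode).
Here the pattern can't cover the whole string, so the call returns None.

None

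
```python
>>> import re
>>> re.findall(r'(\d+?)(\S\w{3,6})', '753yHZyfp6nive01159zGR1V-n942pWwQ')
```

Pattern: one or more of a digit (lazy) (captured); then a non-whitespace character, then 3 to 6 of a word character (captured).
A `+?`/`*?`/`{m,n}?` starts at its minimum and grows only as far as needed for what follows to match.
Walking the string: at [0:8] match '753yHZyf', groups = ('7', '53yHZyf'); at [9:17] match '6nive011', groups = ('6', 'nive011'); at [17:24] match '59zGR1V', groups = ('5', '9zGR1V'); at [26:33] match '942pWwQ', groups = ('9', '42pWwQ').
Multiple groups make `findall` return tuples — one 2-tuple for each match.

[('7', '53yHZyf'), ('6', 'nive011'), ('5', '9zGR1V'), ('9', '42pWwQ')]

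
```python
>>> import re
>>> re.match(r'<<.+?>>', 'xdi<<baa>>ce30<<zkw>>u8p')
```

`match` is anchored at position 0; if the pattern doesn't fit there, it returns None.
Here the string doesn't start with a match, so the call returns None.

None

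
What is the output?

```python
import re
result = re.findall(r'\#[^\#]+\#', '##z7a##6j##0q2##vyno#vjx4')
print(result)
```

['#z7a#', '#6j#', '#0q2#', '#vyno#']

Since nothing is captured, `findall` lists the 4 matched substrings directly.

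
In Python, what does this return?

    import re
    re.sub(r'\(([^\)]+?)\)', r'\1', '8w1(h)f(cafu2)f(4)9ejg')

`\1` in the replacement pulls in group 1's text for each match.

'8w1hfcafu2f49ejg'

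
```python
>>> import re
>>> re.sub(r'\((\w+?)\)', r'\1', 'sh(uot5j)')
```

'shuot5j'

Matches: at [2:9] → '(uot5j)'.
`\1` in the replacement pulls in group 1's text for each match.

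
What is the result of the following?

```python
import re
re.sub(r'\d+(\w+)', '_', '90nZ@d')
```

'_@d'

The pattern matches one or more of a digit; then one or more of a word character (captured).
Matches: at [0:4] → '90nZ'.
Each match is replaced by '_'.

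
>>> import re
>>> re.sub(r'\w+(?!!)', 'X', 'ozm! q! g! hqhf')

Because the assertion is negative and zero-width, positions next to the forbidden text are skipped.
Each match is replaced by 'X'.

'Xm! q! g! X'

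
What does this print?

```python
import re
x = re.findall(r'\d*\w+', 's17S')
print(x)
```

['s17S']

This matches zero or more of a digit; then one or more of a word character.
Scanning left to right: at [0:4] → 's17S'.
`findall` yields the raw match text (1 of them) because the pattern has no groups.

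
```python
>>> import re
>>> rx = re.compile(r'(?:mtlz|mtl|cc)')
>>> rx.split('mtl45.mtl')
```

['', '45.', '']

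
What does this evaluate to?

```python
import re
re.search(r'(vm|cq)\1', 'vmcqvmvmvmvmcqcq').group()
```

The backreference `\1` re-matches whatever the first group consumed, character for character.
The match spans [4:8] → 'vmvm'.

'vmvm'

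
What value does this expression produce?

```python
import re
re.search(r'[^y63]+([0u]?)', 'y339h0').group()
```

'9h0'

This matches one or more of any character except [y63]; then optionally one of [0u] (captured).
`search` walks the string left to right and returns the first match it finds.
The match spans [3:6] → '9h0'.
Captured: group 1 = ''.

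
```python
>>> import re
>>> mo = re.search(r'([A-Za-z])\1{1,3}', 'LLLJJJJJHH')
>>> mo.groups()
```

('L',)

`\1` has to match the exact text group 1 already captured.
`search` walks the string left to right and returns the first match it finds.
The match spans [0:3] → 'LLL'.
Captured: group 1 = 'L'.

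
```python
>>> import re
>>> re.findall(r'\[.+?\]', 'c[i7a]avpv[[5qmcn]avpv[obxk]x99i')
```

['[i7a]', '[[5qmcn]', '[obxk]']

Because the quantifier is non-greedy, it stops expanding at the earliest point where the rest of the pattern can succeed.
With no groups in the pattern, `findall` gives back each whole match — 3 here.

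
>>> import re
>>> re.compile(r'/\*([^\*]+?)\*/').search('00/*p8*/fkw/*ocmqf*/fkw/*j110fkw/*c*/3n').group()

The match spans [2:8] → '/*p8*/'.

'/*p8*/'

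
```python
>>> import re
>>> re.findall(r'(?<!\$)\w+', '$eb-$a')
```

['b']

`(?!…)`/`(?<!…)` only lets a position through if the neighbouring text does NOT match; no characters are consumed.
Walking the string: at [2:3] → 'b'.
`findall` yields the raw match text (1 of them) because the pattern has no groups.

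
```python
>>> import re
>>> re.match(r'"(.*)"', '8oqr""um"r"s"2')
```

None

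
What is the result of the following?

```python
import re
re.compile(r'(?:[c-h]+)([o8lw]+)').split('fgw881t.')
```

`re.split` interleaves the captured-group text with the surrounding fragments.

['', 'w88', '1t.']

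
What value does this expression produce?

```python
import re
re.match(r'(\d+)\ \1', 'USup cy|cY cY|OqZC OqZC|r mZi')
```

`re.match` won't scan ahead — the pattern has to work from the very first character.
Here position 0 doesn't satisfy it, so the call returns None.

None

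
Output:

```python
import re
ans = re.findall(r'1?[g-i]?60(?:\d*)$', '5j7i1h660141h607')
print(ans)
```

This matches optionally the literal '1', then optionally a character in [g-i], then the literal '60'; then zero or more of a digit (non-capturing group); then anchored at the end.
With no groups in the pattern, `findall` gives back each whole match — 1 here.

['1h607']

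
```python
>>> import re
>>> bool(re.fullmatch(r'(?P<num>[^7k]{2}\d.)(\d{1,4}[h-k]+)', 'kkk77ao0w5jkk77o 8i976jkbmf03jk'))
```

False

`re.fullmatch` is like wrapping the pattern in `^…$` (in single-line mode).
Here there's no way to consume every character, so the call returns None, and `bool(None)` is False.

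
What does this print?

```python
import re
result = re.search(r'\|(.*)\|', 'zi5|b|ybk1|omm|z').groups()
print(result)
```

`search` walks the string left to right and returns the first match it finds.
The match spans [3:15] → '|b|ybk1|omm|'.
Captured: group 1 = 'b|ybk1|omm'.

('b|ybk1|omm',)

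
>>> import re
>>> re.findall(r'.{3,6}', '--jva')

No capturing groups, so `findall` returns the 1 full match string.

['--jva']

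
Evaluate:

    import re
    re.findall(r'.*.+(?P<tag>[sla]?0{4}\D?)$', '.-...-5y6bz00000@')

The pattern matches zero or more of any character, then one or more of any character; then optionally one of [sla], then exactly 4 of the literal '0', then optionally a non-digit (captured as 'tag'); then anchored at the end.
Matches: at [0:17] match '.-...-5y6bz00000@', group 1 = '0000@'.
`findall` collects group 1 from the one match (1 total).

['0000@']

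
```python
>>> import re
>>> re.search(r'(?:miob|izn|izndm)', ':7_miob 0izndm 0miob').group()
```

The match spans [3:7] → 'miob'.

'miob'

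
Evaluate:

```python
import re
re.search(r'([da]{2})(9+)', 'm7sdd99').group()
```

'dd99'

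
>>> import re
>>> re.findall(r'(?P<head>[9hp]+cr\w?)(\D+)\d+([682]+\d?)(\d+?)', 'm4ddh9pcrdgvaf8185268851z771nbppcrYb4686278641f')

[('h9pcrd', 'gvaf', '85', '1'), ('ppcrY', 'b', '64', '1')]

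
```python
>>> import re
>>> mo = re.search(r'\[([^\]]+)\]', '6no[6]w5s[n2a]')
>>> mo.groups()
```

('6',)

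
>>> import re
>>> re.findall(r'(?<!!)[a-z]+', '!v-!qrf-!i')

The negative lookahead/lookbehind blocks any match where the forbidden context is present.
Scanning left to right: at [5:7] → 'rf'.
`findall` yields the raw match text (1 of them) because the pattern has no groups.

['rf']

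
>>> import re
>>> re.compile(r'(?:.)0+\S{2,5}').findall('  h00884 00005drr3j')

['h00884', ' 00005drr3']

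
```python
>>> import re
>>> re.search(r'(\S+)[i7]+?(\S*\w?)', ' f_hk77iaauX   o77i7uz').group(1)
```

The match spans [1:12] → 'f_hk77iaauX'.
Captured: group 1 = 'f_hk77', group 2 = 'aauX'.

'f_hk77'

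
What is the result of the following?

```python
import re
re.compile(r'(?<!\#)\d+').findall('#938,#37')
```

['38', '7']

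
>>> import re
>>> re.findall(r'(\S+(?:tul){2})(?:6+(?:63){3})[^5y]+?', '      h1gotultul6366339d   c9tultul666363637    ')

This matches one or more of a non-whitespace character, then the literal 'tul' repeated 2 times (captured); then one or more of a literal '6', then the literal '63' repeated 3 times (non-capturing group); then one or more of any character except [5y] (lazy).
Because there's exactly one group, `findall` drops the full match and keeps group 1 from the one hit.

['c9tultul']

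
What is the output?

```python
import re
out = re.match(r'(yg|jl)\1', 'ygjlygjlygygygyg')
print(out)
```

With `match`, the pattern is implicitly anchored at the beginning.
Here the pattern fails at index 0, so the call returns None.

None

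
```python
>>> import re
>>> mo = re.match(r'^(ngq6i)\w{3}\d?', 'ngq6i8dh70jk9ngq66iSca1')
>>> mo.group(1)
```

'ngq6i'

The pattern matches anchored at the start of the string; then the literal 'ng', then the literal 'q6i' (captured); then exactly 3 of a word character, then optionally a digit.
With `match`, the pattern is implicitly anchored at the beginning.
The match spans [0:9] → 'ngq6i8dh7'.
Captured: group 1 = 'ngq6i'.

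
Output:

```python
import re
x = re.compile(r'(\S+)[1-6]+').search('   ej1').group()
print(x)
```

Pattern: one or more of a non-whitespace character (captured); then one or more of a character in [1-6].
Unlike `match`, `search` isn't anchored — it looks for the pattern anywhere in the string.
The match spans [3:6] → 'ej1'.
Captured: group 1 = 'ej'.

ej1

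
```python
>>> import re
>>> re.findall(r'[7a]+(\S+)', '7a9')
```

This matches one or more of one of [7a]; then one or more of a non-whitespace character (captured).
Scanning left to right: at [0:3] match '7a9', group 1 = '9'.
`findall` collects group 1 from the one match (1 total).

['9']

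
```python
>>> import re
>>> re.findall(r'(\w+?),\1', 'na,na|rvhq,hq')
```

After group 1 captures some text, `\1` only succeeds where that same text appears again.
With a single group, `findall` returns only what that group captured — 2 items.

['na', 'hq']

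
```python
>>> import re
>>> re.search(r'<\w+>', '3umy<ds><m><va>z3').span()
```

`re.search` tries every starting position until one works.
The match spans [4:8] → '<ds>'.

(4, 8)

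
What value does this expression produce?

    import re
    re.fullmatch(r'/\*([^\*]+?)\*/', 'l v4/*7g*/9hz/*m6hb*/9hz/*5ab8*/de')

For `fullmatch`, every character of the input must be accounted for by the pattern.
Here there's no way to consume every character, so the call returns None.

None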